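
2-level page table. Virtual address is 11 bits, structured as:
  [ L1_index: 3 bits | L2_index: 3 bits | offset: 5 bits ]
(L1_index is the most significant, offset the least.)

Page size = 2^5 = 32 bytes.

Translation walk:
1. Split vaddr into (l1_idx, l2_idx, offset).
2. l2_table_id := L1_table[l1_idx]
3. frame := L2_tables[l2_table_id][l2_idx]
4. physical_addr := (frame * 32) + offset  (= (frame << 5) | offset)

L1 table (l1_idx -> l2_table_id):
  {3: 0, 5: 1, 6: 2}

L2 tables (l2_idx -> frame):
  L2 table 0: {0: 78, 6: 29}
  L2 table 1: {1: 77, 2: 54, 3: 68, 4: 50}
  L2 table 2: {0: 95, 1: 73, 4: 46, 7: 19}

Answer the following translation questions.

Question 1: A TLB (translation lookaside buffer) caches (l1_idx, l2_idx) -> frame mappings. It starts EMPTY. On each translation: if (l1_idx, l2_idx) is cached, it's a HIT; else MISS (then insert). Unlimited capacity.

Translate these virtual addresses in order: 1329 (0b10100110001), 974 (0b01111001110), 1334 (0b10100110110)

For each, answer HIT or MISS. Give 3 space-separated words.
vaddr=1329: (5,1) not in TLB -> MISS, insert
vaddr=974: (3,6) not in TLB -> MISS, insert
vaddr=1334: (5,1) in TLB -> HIT

Answer: MISS MISS HIT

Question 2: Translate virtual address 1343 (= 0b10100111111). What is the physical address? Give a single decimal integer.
Answer: 2495

Derivation:
vaddr = 1343 = 0b10100111111
Split: l1_idx=5, l2_idx=1, offset=31
L1[5] = 1
L2[1][1] = 77
paddr = 77 * 32 + 31 = 2495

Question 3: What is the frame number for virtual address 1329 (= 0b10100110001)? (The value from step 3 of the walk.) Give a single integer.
Answer: 77

Derivation:
vaddr = 1329: l1_idx=5, l2_idx=1
L1[5] = 1; L2[1][1] = 77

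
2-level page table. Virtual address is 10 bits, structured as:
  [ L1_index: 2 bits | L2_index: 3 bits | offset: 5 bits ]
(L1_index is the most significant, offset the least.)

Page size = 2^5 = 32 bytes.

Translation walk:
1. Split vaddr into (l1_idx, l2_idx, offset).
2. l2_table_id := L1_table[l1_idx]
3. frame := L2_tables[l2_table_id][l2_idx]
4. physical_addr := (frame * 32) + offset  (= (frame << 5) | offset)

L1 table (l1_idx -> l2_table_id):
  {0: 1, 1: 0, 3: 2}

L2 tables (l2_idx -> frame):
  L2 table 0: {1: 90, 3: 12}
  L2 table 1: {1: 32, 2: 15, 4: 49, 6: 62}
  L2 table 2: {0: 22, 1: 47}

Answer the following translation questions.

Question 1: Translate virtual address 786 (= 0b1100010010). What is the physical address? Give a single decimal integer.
vaddr = 786 = 0b1100010010
Split: l1_idx=3, l2_idx=0, offset=18
L1[3] = 2
L2[2][0] = 22
paddr = 22 * 32 + 18 = 722

Answer: 722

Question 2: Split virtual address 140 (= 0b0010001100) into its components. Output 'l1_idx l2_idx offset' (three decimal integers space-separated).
Answer: 0 4 12

Derivation:
vaddr = 140 = 0b0010001100
  top 2 bits -> l1_idx = 0
  next 3 bits -> l2_idx = 4
  bottom 5 bits -> offset = 12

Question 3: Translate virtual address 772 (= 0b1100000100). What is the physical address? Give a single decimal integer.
vaddr = 772 = 0b1100000100
Split: l1_idx=3, l2_idx=0, offset=4
L1[3] = 2
L2[2][0] = 22
paddr = 22 * 32 + 4 = 708

Answer: 708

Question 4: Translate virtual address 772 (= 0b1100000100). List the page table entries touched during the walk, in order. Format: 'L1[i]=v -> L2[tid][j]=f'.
Answer: L1[3]=2 -> L2[2][0]=22

Derivation:
vaddr = 772 = 0b1100000100
Split: l1_idx=3, l2_idx=0, offset=4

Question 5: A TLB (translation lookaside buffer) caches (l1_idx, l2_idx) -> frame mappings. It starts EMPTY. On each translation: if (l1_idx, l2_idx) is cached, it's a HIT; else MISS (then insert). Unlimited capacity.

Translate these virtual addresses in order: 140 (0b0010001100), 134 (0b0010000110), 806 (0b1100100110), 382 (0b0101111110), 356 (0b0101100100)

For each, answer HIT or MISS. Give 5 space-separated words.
vaddr=140: (0,4) not in TLB -> MISS, insert
vaddr=134: (0,4) in TLB -> HIT
vaddr=806: (3,1) not in TLB -> MISS, insert
vaddr=382: (1,3) not in TLB -> MISS, insert
vaddr=356: (1,3) in TLB -> HIT

Answer: MISS HIT MISS MISS HIT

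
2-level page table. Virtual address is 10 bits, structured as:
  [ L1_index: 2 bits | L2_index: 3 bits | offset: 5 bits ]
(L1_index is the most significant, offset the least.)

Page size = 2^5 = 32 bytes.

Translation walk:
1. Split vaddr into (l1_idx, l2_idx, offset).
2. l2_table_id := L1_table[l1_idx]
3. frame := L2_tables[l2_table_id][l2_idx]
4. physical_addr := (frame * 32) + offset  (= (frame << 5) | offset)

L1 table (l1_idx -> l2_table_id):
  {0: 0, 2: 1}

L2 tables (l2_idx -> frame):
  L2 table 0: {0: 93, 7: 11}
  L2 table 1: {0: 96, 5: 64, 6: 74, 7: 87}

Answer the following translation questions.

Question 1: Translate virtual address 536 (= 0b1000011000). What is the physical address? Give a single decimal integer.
vaddr = 536 = 0b1000011000
Split: l1_idx=2, l2_idx=0, offset=24
L1[2] = 1
L2[1][0] = 96
paddr = 96 * 32 + 24 = 3096

Answer: 3096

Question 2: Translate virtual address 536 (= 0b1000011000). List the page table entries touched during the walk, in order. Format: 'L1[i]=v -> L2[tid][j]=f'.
Answer: L1[2]=1 -> L2[1][0]=96

Derivation:
vaddr = 536 = 0b1000011000
Split: l1_idx=2, l2_idx=0, offset=24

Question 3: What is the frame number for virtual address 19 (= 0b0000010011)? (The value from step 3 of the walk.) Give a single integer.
vaddr = 19: l1_idx=0, l2_idx=0
L1[0] = 0; L2[0][0] = 93

Answer: 93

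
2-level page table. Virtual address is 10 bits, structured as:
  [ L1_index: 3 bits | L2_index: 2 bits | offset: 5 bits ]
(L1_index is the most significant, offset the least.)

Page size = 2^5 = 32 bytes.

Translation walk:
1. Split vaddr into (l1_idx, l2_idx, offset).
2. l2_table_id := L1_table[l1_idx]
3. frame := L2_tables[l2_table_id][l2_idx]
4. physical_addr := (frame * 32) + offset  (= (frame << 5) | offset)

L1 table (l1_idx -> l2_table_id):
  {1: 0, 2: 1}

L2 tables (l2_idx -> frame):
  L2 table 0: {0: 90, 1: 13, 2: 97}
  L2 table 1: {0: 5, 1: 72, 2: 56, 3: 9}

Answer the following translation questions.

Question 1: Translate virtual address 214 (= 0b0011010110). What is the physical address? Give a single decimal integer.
Answer: 3126

Derivation:
vaddr = 214 = 0b0011010110
Split: l1_idx=1, l2_idx=2, offset=22
L1[1] = 0
L2[0][2] = 97
paddr = 97 * 32 + 22 = 3126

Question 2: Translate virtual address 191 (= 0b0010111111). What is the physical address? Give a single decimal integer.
Answer: 447

Derivation:
vaddr = 191 = 0b0010111111
Split: l1_idx=1, l2_idx=1, offset=31
L1[1] = 0
L2[0][1] = 13
paddr = 13 * 32 + 31 = 447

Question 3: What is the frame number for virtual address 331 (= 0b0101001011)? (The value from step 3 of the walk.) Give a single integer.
vaddr = 331: l1_idx=2, l2_idx=2
L1[2] = 1; L2[1][2] = 56

Answer: 56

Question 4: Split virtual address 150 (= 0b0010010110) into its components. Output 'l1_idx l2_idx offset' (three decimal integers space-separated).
Answer: 1 0 22

Derivation:
vaddr = 150 = 0b0010010110
  top 3 bits -> l1_idx = 1
  next 2 bits -> l2_idx = 0
  bottom 5 bits -> offset = 22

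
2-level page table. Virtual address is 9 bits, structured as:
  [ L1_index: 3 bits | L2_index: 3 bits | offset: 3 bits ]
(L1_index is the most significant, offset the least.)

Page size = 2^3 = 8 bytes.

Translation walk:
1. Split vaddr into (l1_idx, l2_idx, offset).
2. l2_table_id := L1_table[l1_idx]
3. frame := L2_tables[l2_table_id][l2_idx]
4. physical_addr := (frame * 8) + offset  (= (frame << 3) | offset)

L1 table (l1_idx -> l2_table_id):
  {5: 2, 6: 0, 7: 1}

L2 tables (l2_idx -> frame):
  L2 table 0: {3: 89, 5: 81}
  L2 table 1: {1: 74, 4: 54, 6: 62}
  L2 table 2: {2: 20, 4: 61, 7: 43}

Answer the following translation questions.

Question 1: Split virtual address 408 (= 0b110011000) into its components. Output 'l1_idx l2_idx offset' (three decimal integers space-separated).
vaddr = 408 = 0b110011000
  top 3 bits -> l1_idx = 6
  next 3 bits -> l2_idx = 3
  bottom 3 bits -> offset = 0

Answer: 6 3 0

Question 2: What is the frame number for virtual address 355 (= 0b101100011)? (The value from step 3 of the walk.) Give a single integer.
vaddr = 355: l1_idx=5, l2_idx=4
L1[5] = 2; L2[2][4] = 61

Answer: 61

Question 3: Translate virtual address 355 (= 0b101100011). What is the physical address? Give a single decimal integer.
Answer: 491

Derivation:
vaddr = 355 = 0b101100011
Split: l1_idx=5, l2_idx=4, offset=3
L1[5] = 2
L2[2][4] = 61
paddr = 61 * 8 + 3 = 491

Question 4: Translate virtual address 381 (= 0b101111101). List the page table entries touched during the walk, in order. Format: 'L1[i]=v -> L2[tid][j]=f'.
Answer: L1[5]=2 -> L2[2][7]=43

Derivation:
vaddr = 381 = 0b101111101
Split: l1_idx=5, l2_idx=7, offset=5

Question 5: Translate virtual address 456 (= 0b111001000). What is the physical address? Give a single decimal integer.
vaddr = 456 = 0b111001000
Split: l1_idx=7, l2_idx=1, offset=0
L1[7] = 1
L2[1][1] = 74
paddr = 74 * 8 + 0 = 592

Answer: 592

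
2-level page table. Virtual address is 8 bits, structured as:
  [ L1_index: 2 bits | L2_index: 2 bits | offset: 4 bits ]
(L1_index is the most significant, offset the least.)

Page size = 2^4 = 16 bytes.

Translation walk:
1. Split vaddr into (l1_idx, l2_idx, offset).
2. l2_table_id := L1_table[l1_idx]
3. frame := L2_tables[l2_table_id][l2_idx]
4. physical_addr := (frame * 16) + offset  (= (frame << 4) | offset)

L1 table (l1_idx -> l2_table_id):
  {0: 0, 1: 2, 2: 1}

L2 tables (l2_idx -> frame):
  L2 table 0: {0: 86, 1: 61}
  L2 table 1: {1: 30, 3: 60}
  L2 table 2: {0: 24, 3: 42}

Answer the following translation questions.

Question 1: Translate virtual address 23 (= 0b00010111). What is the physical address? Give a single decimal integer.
vaddr = 23 = 0b00010111
Split: l1_idx=0, l2_idx=1, offset=7
L1[0] = 0
L2[0][1] = 61
paddr = 61 * 16 + 7 = 983

Answer: 983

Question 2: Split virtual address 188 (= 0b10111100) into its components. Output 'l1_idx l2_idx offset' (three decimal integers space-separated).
Answer: 2 3 12

Derivation:
vaddr = 188 = 0b10111100
  top 2 bits -> l1_idx = 2
  next 2 bits -> l2_idx = 3
  bottom 4 bits -> offset = 12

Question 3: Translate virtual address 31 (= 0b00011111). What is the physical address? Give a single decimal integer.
vaddr = 31 = 0b00011111
Split: l1_idx=0, l2_idx=1, offset=15
L1[0] = 0
L2[0][1] = 61
paddr = 61 * 16 + 15 = 991

Answer: 991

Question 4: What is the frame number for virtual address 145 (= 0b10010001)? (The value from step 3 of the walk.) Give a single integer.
vaddr = 145: l1_idx=2, l2_idx=1
L1[2] = 1; L2[1][1] = 30

Answer: 30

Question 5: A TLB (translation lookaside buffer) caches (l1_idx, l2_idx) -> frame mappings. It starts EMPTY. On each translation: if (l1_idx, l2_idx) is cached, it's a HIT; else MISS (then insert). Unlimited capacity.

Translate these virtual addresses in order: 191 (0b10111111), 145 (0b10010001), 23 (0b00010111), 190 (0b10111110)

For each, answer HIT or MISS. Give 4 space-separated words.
Answer: MISS MISS MISS HIT

Derivation:
vaddr=191: (2,3) not in TLB -> MISS, insert
vaddr=145: (2,1) not in TLB -> MISS, insert
vaddr=23: (0,1) not in TLB -> MISS, insert
vaddr=190: (2,3) in TLB -> HIT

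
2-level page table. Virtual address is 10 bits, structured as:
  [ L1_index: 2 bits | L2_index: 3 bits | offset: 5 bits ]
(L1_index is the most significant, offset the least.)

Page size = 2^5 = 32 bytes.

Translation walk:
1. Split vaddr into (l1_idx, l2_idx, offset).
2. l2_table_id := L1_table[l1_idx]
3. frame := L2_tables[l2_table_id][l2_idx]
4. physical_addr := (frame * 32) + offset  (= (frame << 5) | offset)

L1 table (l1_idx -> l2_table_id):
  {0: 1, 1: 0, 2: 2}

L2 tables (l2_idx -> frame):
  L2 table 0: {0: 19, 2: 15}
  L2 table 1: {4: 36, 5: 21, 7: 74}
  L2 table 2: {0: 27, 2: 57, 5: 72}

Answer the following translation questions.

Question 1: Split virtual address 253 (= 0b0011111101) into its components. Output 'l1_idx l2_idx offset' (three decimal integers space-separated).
vaddr = 253 = 0b0011111101
  top 2 bits -> l1_idx = 0
  next 3 bits -> l2_idx = 7
  bottom 5 bits -> offset = 29

Answer: 0 7 29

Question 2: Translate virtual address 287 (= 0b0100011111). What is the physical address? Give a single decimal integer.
vaddr = 287 = 0b0100011111
Split: l1_idx=1, l2_idx=0, offset=31
L1[1] = 0
L2[0][0] = 19
paddr = 19 * 32 + 31 = 639

Answer: 639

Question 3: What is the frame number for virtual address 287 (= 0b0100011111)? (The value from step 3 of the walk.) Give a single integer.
Answer: 19

Derivation:
vaddr = 287: l1_idx=1, l2_idx=0
L1[1] = 0; L2[0][0] = 19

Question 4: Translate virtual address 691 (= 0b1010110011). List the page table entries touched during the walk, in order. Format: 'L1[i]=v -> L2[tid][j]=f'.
vaddr = 691 = 0b1010110011
Split: l1_idx=2, l2_idx=5, offset=19

Answer: L1[2]=2 -> L2[2][5]=72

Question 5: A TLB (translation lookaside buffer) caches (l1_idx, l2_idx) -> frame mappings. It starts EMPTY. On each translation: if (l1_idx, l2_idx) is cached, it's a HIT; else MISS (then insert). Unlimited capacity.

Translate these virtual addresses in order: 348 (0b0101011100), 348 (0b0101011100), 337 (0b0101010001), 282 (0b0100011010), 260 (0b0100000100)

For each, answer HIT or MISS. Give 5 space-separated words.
Answer: MISS HIT HIT MISS HIT

Derivation:
vaddr=348: (1,2) not in TLB -> MISS, insert
vaddr=348: (1,2) in TLB -> HIT
vaddr=337: (1,2) in TLB -> HIT
vaddr=282: (1,0) not in TLB -> MISS, insert
vaddr=260: (1,0) in TLB -> HIT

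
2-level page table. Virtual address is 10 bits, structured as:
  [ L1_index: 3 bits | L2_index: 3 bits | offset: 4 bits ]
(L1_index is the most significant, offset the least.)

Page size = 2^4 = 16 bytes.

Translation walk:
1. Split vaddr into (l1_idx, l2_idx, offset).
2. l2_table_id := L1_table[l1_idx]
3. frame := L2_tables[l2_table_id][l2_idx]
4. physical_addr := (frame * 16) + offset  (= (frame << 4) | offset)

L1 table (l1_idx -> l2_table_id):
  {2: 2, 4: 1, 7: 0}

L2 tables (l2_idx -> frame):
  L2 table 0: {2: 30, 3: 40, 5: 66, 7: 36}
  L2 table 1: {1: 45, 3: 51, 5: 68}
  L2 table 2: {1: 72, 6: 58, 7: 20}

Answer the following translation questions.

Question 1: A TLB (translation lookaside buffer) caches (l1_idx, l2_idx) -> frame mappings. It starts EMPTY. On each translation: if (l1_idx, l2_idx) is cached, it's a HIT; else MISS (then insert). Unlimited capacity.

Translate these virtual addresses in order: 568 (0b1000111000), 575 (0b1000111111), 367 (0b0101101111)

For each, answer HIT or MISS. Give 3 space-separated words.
vaddr=568: (4,3) not in TLB -> MISS, insert
vaddr=575: (4,3) in TLB -> HIT
vaddr=367: (2,6) not in TLB -> MISS, insert

Answer: MISS HIT MISS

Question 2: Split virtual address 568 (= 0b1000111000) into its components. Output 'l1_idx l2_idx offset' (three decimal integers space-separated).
Answer: 4 3 8

Derivation:
vaddr = 568 = 0b1000111000
  top 3 bits -> l1_idx = 4
  next 3 bits -> l2_idx = 3
  bottom 4 bits -> offset = 8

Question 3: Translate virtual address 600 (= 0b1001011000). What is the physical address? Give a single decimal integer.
Answer: 1096

Derivation:
vaddr = 600 = 0b1001011000
Split: l1_idx=4, l2_idx=5, offset=8
L1[4] = 1
L2[1][5] = 68
paddr = 68 * 16 + 8 = 1096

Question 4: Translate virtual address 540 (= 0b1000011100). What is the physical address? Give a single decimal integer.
Answer: 732

Derivation:
vaddr = 540 = 0b1000011100
Split: l1_idx=4, l2_idx=1, offset=12
L1[4] = 1
L2[1][1] = 45
paddr = 45 * 16 + 12 = 732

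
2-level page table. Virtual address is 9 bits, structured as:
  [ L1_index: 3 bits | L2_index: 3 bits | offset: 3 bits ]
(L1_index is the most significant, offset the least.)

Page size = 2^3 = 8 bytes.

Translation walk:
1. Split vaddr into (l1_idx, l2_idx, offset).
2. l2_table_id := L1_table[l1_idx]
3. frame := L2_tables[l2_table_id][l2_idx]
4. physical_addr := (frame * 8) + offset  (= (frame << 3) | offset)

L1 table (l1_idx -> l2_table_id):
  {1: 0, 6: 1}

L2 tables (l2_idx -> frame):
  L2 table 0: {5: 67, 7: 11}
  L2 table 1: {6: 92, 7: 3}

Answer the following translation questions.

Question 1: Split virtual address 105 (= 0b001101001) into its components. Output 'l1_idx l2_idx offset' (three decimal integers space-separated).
vaddr = 105 = 0b001101001
  top 3 bits -> l1_idx = 1
  next 3 bits -> l2_idx = 5
  bottom 3 bits -> offset = 1

Answer: 1 5 1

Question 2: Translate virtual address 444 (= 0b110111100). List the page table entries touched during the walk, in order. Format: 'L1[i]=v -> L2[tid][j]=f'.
Answer: L1[6]=1 -> L2[1][7]=3

Derivation:
vaddr = 444 = 0b110111100
Split: l1_idx=6, l2_idx=7, offset=4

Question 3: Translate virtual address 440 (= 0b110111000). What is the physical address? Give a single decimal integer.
Answer: 24

Derivation:
vaddr = 440 = 0b110111000
Split: l1_idx=6, l2_idx=7, offset=0
L1[6] = 1
L2[1][7] = 3
paddr = 3 * 8 + 0 = 24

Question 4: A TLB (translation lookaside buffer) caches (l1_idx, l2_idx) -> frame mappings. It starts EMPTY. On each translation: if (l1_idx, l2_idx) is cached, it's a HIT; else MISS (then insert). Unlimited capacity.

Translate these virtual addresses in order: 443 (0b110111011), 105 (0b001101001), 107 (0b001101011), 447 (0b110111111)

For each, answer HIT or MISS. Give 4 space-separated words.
vaddr=443: (6,7) not in TLB -> MISS, insert
vaddr=105: (1,5) not in TLB -> MISS, insert
vaddr=107: (1,5) in TLB -> HIT
vaddr=447: (6,7) in TLB -> HIT

Answer: MISS MISS HIT HIT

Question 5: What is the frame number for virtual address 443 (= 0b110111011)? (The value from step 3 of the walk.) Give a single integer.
vaddr = 443: l1_idx=6, l2_idx=7
L1[6] = 1; L2[1][7] = 3

Answer: 3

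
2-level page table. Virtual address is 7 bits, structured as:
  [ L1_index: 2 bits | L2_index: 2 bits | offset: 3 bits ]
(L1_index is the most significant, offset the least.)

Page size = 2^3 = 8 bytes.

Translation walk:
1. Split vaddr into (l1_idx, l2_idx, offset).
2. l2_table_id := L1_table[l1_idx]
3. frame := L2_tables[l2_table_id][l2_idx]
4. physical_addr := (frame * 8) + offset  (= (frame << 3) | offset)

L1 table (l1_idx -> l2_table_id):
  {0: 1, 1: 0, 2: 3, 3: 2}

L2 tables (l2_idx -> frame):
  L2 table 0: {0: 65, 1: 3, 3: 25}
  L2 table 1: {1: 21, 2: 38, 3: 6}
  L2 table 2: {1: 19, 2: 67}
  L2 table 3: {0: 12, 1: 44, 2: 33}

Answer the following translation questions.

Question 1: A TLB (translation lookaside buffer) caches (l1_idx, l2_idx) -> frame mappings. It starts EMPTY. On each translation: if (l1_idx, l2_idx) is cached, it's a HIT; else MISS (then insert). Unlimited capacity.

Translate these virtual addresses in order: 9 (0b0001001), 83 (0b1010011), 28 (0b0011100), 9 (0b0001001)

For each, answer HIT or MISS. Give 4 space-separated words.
vaddr=9: (0,1) not in TLB -> MISS, insert
vaddr=83: (2,2) not in TLB -> MISS, insert
vaddr=28: (0,3) not in TLB -> MISS, insert
vaddr=9: (0,1) in TLB -> HIT

Answer: MISS MISS MISS HIT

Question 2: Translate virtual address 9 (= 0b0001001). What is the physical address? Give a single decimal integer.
vaddr = 9 = 0b0001001
Split: l1_idx=0, l2_idx=1, offset=1
L1[0] = 1
L2[1][1] = 21
paddr = 21 * 8 + 1 = 169

Answer: 169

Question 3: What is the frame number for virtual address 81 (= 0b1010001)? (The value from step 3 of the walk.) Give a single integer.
vaddr = 81: l1_idx=2, l2_idx=2
L1[2] = 3; L2[3][2] = 33

Answer: 33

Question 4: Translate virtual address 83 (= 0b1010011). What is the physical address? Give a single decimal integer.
vaddr = 83 = 0b1010011
Split: l1_idx=2, l2_idx=2, offset=3
L1[2] = 3
L2[3][2] = 33
paddr = 33 * 8 + 3 = 267

Answer: 267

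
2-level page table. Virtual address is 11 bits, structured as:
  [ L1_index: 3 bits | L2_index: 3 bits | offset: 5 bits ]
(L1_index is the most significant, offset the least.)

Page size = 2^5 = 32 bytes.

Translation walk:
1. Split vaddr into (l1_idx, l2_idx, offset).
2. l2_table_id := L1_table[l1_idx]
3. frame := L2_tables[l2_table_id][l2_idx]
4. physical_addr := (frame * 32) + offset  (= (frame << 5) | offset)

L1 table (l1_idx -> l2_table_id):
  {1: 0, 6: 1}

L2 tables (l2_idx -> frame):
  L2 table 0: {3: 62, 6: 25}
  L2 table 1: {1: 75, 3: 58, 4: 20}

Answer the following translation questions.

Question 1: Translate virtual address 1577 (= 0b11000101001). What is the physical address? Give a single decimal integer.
vaddr = 1577 = 0b11000101001
Split: l1_idx=6, l2_idx=1, offset=9
L1[6] = 1
L2[1][1] = 75
paddr = 75 * 32 + 9 = 2409

Answer: 2409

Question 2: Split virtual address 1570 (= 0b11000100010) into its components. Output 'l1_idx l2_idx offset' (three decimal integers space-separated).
vaddr = 1570 = 0b11000100010
  top 3 bits -> l1_idx = 6
  next 3 bits -> l2_idx = 1
  bottom 5 bits -> offset = 2

Answer: 6 1 2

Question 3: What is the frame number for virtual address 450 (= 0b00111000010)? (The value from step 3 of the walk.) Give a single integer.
Answer: 25

Derivation:
vaddr = 450: l1_idx=1, l2_idx=6
L1[1] = 0; L2[0][6] = 25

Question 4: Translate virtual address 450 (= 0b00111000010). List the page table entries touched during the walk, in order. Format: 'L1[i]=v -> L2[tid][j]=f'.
Answer: L1[1]=0 -> L2[0][6]=25

Derivation:
vaddr = 450 = 0b00111000010
Split: l1_idx=1, l2_idx=6, offset=2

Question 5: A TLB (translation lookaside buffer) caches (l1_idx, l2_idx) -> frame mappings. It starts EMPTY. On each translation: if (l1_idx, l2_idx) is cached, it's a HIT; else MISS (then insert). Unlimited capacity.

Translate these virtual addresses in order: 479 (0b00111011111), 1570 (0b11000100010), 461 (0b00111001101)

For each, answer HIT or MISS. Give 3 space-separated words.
vaddr=479: (1,6) not in TLB -> MISS, insert
vaddr=1570: (6,1) not in TLB -> MISS, insert
vaddr=461: (1,6) in TLB -> HIT

Answer: MISS MISS HIT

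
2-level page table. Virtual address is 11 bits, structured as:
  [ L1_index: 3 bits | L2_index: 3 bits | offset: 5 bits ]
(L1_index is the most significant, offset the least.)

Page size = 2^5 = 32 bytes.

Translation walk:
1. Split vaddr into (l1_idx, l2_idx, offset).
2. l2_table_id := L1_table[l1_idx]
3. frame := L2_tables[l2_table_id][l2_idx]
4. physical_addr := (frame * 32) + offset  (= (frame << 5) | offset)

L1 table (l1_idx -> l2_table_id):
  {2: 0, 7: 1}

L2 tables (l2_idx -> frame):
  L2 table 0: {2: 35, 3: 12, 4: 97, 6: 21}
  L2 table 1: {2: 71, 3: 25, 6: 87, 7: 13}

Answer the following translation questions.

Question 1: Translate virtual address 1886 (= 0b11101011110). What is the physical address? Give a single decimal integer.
vaddr = 1886 = 0b11101011110
Split: l1_idx=7, l2_idx=2, offset=30
L1[7] = 1
L2[1][2] = 71
paddr = 71 * 32 + 30 = 2302

Answer: 2302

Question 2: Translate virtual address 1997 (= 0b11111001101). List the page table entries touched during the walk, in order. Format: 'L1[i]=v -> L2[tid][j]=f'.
vaddr = 1997 = 0b11111001101
Split: l1_idx=7, l2_idx=6, offset=13

Answer: L1[7]=1 -> L2[1][6]=87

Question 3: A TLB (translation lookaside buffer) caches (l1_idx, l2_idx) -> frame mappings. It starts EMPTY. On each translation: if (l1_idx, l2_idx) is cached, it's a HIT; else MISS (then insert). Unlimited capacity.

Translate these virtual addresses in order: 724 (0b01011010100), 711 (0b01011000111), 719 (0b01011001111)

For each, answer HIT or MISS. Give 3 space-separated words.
vaddr=724: (2,6) not in TLB -> MISS, insert
vaddr=711: (2,6) in TLB -> HIT
vaddr=719: (2,6) in TLB -> HIT

Answer: MISS HIT HIT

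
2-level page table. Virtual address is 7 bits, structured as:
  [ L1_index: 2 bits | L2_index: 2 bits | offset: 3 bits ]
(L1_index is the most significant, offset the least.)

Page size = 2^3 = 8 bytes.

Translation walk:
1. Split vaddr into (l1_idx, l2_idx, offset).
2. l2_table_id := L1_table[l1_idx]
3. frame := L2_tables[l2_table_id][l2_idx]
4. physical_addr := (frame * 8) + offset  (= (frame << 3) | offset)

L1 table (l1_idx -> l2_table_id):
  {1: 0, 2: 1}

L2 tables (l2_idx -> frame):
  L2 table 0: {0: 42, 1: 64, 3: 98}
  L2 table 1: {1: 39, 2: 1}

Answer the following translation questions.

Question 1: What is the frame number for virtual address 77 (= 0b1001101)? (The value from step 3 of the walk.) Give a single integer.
vaddr = 77: l1_idx=2, l2_idx=1
L1[2] = 1; L2[1][1] = 39

Answer: 39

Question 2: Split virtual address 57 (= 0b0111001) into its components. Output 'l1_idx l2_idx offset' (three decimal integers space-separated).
Answer: 1 3 1

Derivation:
vaddr = 57 = 0b0111001
  top 2 bits -> l1_idx = 1
  next 2 bits -> l2_idx = 3
  bottom 3 bits -> offset = 1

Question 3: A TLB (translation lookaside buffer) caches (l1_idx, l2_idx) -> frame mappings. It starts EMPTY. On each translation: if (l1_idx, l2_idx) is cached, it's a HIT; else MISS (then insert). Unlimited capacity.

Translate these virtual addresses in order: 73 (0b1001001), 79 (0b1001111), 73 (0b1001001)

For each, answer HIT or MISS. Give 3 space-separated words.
Answer: MISS HIT HIT

Derivation:
vaddr=73: (2,1) not in TLB -> MISS, insert
vaddr=79: (2,1) in TLB -> HIT
vaddr=73: (2,1) in TLB -> HIT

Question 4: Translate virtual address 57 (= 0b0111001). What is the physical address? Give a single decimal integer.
Answer: 785

Derivation:
vaddr = 57 = 0b0111001
Split: l1_idx=1, l2_idx=3, offset=1
L1[1] = 0
L2[0][3] = 98
paddr = 98 * 8 + 1 = 785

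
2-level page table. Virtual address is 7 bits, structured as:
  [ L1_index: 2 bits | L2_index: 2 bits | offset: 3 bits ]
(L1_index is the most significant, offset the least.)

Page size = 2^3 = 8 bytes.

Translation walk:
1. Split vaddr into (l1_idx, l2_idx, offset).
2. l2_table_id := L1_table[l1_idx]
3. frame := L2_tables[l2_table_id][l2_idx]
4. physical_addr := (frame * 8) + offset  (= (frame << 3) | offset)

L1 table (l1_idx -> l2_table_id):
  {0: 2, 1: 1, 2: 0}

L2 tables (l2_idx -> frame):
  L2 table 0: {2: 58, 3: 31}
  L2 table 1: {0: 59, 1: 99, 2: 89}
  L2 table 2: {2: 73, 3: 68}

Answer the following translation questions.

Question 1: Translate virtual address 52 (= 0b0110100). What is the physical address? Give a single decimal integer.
Answer: 716

Derivation:
vaddr = 52 = 0b0110100
Split: l1_idx=1, l2_idx=2, offset=4
L1[1] = 1
L2[1][2] = 89
paddr = 89 * 8 + 4 = 716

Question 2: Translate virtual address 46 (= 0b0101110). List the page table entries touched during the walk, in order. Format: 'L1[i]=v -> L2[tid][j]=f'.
Answer: L1[1]=1 -> L2[1][1]=99

Derivation:
vaddr = 46 = 0b0101110
Split: l1_idx=1, l2_idx=1, offset=6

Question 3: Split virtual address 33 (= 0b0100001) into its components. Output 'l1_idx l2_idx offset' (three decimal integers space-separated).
vaddr = 33 = 0b0100001
  top 2 bits -> l1_idx = 1
  next 2 bits -> l2_idx = 0
  bottom 3 bits -> offset = 1

Answer: 1 0 1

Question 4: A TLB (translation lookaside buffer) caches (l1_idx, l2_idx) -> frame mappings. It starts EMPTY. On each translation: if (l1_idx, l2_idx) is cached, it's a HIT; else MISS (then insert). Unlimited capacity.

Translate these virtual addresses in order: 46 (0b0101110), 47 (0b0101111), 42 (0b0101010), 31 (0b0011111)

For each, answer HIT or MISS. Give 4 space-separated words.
Answer: MISS HIT HIT MISS

Derivation:
vaddr=46: (1,1) not in TLB -> MISS, insert
vaddr=47: (1,1) in TLB -> HIT
vaddr=42: (1,1) in TLB -> HIT
vaddr=31: (0,3) not in TLB -> MISS, insert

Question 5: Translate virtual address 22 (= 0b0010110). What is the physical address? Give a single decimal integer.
vaddr = 22 = 0b0010110
Split: l1_idx=0, l2_idx=2, offset=6
L1[0] = 2
L2[2][2] = 73
paddr = 73 * 8 + 6 = 590

Answer: 590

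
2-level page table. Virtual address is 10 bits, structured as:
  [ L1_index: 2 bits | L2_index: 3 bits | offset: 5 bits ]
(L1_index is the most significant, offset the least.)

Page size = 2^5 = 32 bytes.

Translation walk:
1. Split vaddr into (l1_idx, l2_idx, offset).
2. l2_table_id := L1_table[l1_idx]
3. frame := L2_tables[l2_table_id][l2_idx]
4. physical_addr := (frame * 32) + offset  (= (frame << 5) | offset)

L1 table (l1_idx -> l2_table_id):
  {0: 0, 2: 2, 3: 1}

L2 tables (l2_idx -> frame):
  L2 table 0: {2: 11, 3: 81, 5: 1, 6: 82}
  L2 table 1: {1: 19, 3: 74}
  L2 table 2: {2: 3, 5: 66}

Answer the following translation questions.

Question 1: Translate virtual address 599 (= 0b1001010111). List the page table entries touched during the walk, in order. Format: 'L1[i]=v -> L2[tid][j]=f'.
Answer: L1[2]=2 -> L2[2][2]=3

Derivation:
vaddr = 599 = 0b1001010111
Split: l1_idx=2, l2_idx=2, offset=23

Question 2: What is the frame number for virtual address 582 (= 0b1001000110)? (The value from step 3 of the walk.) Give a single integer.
vaddr = 582: l1_idx=2, l2_idx=2
L1[2] = 2; L2[2][2] = 3

Answer: 3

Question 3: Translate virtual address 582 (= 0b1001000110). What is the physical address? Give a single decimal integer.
Answer: 102

Derivation:
vaddr = 582 = 0b1001000110
Split: l1_idx=2, l2_idx=2, offset=6
L1[2] = 2
L2[2][2] = 3
paddr = 3 * 32 + 6 = 102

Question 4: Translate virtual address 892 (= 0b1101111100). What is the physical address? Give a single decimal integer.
Answer: 2396

Derivation:
vaddr = 892 = 0b1101111100
Split: l1_idx=3, l2_idx=3, offset=28
L1[3] = 1
L2[1][3] = 74
paddr = 74 * 32 + 28 = 2396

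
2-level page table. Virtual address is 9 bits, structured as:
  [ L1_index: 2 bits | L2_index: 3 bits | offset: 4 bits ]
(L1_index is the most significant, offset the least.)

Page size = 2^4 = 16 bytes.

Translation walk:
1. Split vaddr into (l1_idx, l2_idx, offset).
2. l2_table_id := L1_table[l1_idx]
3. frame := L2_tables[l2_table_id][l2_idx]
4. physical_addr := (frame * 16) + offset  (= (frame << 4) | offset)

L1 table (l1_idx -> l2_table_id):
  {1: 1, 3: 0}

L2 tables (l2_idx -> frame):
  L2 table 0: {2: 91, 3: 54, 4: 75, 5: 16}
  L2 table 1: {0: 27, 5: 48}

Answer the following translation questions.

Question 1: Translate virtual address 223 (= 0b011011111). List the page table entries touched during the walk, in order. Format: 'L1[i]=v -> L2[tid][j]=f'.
Answer: L1[1]=1 -> L2[1][5]=48

Derivation:
vaddr = 223 = 0b011011111
Split: l1_idx=1, l2_idx=5, offset=15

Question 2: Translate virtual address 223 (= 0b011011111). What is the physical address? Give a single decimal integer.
Answer: 783

Derivation:
vaddr = 223 = 0b011011111
Split: l1_idx=1, l2_idx=5, offset=15
L1[1] = 1
L2[1][5] = 48
paddr = 48 * 16 + 15 = 783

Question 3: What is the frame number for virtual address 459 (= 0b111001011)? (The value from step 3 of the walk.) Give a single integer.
Answer: 75

Derivation:
vaddr = 459: l1_idx=3, l2_idx=4
L1[3] = 0; L2[0][4] = 75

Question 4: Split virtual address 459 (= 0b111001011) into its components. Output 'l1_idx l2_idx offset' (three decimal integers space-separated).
vaddr = 459 = 0b111001011
  top 2 bits -> l1_idx = 3
  next 3 bits -> l2_idx = 4
  bottom 4 bits -> offset = 11

Answer: 3 4 11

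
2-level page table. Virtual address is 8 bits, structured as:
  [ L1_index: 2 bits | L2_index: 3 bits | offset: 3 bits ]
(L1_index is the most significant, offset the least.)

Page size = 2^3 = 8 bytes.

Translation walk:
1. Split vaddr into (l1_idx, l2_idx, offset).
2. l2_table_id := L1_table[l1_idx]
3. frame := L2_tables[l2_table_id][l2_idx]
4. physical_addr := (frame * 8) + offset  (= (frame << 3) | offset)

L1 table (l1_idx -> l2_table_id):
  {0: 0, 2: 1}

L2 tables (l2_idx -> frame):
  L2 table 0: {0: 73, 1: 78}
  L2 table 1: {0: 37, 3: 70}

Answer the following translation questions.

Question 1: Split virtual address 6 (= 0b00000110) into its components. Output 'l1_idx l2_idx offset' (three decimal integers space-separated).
Answer: 0 0 6

Derivation:
vaddr = 6 = 0b00000110
  top 2 bits -> l1_idx = 0
  next 3 bits -> l2_idx = 0
  bottom 3 bits -> offset = 6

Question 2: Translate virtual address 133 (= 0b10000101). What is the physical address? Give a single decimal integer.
vaddr = 133 = 0b10000101
Split: l1_idx=2, l2_idx=0, offset=5
L1[2] = 1
L2[1][0] = 37
paddr = 37 * 8 + 5 = 301

Answer: 301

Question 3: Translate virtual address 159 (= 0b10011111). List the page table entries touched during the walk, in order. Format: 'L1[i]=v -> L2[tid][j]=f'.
vaddr = 159 = 0b10011111
Split: l1_idx=2, l2_idx=3, offset=7

Answer: L1[2]=1 -> L2[1][3]=70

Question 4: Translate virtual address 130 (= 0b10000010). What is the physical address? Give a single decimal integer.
vaddr = 130 = 0b10000010
Split: l1_idx=2, l2_idx=0, offset=2
L1[2] = 1
L2[1][0] = 37
paddr = 37 * 8 + 2 = 298

Answer: 298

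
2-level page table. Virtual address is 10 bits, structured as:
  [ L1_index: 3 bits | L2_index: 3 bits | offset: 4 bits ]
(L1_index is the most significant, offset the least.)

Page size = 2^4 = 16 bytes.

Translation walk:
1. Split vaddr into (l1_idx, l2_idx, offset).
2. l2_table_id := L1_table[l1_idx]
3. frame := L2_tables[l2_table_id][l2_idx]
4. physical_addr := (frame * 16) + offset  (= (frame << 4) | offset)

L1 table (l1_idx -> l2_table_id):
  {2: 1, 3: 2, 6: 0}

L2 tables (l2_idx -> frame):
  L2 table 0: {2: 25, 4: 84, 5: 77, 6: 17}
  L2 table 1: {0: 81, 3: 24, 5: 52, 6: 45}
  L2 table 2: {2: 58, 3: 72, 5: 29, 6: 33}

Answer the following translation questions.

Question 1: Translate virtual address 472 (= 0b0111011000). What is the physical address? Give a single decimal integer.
vaddr = 472 = 0b0111011000
Split: l1_idx=3, l2_idx=5, offset=8
L1[3] = 2
L2[2][5] = 29
paddr = 29 * 16 + 8 = 472

Answer: 472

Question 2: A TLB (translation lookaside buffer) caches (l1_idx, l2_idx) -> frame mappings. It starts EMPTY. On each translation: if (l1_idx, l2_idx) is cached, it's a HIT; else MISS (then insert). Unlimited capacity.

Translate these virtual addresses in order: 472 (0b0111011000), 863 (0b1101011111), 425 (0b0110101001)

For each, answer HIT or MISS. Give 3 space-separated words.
vaddr=472: (3,5) not in TLB -> MISS, insert
vaddr=863: (6,5) not in TLB -> MISS, insert
vaddr=425: (3,2) not in TLB -> MISS, insert

Answer: MISS MISS MISS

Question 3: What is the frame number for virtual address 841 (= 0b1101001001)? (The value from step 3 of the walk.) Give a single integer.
vaddr = 841: l1_idx=6, l2_idx=4
L1[6] = 0; L2[0][4] = 84

Answer: 84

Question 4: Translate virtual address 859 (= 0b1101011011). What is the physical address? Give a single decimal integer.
Answer: 1243

Derivation:
vaddr = 859 = 0b1101011011
Split: l1_idx=6, l2_idx=5, offset=11
L1[6] = 0
L2[0][5] = 77
paddr = 77 * 16 + 11 = 1243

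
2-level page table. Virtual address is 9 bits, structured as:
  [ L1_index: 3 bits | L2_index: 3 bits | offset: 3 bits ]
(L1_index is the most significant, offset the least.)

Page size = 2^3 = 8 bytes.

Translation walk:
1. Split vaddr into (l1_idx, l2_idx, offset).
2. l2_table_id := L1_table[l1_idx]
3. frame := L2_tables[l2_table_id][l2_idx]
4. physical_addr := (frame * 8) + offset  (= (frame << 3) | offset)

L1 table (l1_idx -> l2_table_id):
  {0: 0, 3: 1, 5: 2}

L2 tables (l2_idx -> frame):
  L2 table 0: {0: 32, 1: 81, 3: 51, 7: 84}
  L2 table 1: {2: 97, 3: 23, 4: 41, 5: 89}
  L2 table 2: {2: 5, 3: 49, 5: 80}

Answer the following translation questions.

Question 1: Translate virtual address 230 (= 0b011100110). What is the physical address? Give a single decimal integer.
vaddr = 230 = 0b011100110
Split: l1_idx=3, l2_idx=4, offset=6
L1[3] = 1
L2[1][4] = 41
paddr = 41 * 8 + 6 = 334

Answer: 334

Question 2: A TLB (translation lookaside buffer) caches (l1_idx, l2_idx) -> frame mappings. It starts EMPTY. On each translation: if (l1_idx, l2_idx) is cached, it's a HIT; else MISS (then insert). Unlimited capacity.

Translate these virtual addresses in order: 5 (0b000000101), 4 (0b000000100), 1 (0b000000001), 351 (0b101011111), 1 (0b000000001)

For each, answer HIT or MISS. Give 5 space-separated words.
vaddr=5: (0,0) not in TLB -> MISS, insert
vaddr=4: (0,0) in TLB -> HIT
vaddr=1: (0,0) in TLB -> HIT
vaddr=351: (5,3) not in TLB -> MISS, insert
vaddr=1: (0,0) in TLB -> HIT

Answer: MISS HIT HIT MISS HIT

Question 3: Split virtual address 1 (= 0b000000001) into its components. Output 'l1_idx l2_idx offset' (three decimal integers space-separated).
vaddr = 1 = 0b000000001
  top 3 bits -> l1_idx = 0
  next 3 bits -> l2_idx = 0
  bottom 3 bits -> offset = 1

Answer: 0 0 1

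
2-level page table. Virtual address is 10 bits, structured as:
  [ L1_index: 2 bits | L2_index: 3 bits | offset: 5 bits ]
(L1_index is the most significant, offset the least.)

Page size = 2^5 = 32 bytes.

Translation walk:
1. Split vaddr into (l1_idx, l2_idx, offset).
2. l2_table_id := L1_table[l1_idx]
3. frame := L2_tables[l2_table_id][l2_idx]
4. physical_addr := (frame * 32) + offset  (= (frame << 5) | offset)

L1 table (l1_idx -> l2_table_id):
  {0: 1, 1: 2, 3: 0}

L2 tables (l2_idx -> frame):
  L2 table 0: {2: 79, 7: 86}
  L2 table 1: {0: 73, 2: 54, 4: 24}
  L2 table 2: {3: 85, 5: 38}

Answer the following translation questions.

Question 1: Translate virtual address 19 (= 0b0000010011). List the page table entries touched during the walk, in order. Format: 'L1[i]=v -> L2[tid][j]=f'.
Answer: L1[0]=1 -> L2[1][0]=73

Derivation:
vaddr = 19 = 0b0000010011
Split: l1_idx=0, l2_idx=0, offset=19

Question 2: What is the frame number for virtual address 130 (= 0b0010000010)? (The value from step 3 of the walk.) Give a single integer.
Answer: 24

Derivation:
vaddr = 130: l1_idx=0, l2_idx=4
L1[0] = 1; L2[1][4] = 24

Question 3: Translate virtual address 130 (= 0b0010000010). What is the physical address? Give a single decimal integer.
Answer: 770

Derivation:
vaddr = 130 = 0b0010000010
Split: l1_idx=0, l2_idx=4, offset=2
L1[0] = 1
L2[1][4] = 24
paddr = 24 * 32 + 2 = 770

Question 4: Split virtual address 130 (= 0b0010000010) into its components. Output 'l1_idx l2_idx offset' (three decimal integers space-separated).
vaddr = 130 = 0b0010000010
  top 2 bits -> l1_idx = 0
  next 3 bits -> l2_idx = 4
  bottom 5 bits -> offset = 2

Answer: 0 4 2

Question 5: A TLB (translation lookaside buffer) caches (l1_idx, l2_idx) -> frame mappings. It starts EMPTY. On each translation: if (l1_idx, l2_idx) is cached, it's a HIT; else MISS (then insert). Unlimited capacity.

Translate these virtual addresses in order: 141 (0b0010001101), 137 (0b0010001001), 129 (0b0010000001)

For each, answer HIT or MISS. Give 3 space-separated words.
Answer: MISS HIT HIT

Derivation:
vaddr=141: (0,4) not in TLB -> MISS, insert
vaddr=137: (0,4) in TLB -> HIT
vaddr=129: (0,4) in TLB -> HIT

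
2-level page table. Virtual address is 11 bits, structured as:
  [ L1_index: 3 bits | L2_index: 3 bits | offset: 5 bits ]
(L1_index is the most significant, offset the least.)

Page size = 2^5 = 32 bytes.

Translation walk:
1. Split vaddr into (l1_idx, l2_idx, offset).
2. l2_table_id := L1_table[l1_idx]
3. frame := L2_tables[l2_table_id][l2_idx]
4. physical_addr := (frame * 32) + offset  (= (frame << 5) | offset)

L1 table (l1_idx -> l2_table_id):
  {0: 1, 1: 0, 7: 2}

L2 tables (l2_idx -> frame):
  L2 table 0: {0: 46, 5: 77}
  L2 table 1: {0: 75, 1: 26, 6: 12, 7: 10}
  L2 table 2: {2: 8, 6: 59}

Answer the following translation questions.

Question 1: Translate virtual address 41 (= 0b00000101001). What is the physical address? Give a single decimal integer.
Answer: 841

Derivation:
vaddr = 41 = 0b00000101001
Split: l1_idx=0, l2_idx=1, offset=9
L1[0] = 1
L2[1][1] = 26
paddr = 26 * 32 + 9 = 841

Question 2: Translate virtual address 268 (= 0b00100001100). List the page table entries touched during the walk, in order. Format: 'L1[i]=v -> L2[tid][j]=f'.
vaddr = 268 = 0b00100001100
Split: l1_idx=1, l2_idx=0, offset=12

Answer: L1[1]=0 -> L2[0][0]=46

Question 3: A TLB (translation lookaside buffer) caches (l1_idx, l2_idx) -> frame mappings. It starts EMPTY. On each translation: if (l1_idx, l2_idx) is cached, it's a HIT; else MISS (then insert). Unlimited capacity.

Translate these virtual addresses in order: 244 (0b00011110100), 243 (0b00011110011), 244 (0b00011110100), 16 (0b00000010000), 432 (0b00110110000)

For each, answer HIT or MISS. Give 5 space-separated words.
vaddr=244: (0,7) not in TLB -> MISS, insert
vaddr=243: (0,7) in TLB -> HIT
vaddr=244: (0,7) in TLB -> HIT
vaddr=16: (0,0) not in TLB -> MISS, insert
vaddr=432: (1,5) not in TLB -> MISS, insert

Answer: MISS HIT HIT MISS MISS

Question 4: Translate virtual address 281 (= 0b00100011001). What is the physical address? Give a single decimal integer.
vaddr = 281 = 0b00100011001
Split: l1_idx=1, l2_idx=0, offset=25
L1[1] = 0
L2[0][0] = 46
paddr = 46 * 32 + 25 = 1497

Answer: 1497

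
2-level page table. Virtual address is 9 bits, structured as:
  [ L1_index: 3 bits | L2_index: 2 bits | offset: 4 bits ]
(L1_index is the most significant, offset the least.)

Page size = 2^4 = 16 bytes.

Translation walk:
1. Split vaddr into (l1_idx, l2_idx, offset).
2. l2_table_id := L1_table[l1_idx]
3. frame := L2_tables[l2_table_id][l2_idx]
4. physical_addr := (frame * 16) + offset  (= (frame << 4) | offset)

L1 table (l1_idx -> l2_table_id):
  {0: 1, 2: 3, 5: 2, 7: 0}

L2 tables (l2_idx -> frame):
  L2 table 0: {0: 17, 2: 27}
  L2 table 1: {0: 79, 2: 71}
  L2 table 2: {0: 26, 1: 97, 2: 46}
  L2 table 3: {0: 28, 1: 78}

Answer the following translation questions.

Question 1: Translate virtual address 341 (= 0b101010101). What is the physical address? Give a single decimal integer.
Answer: 1557

Derivation:
vaddr = 341 = 0b101010101
Split: l1_idx=5, l2_idx=1, offset=5
L1[5] = 2
L2[2][1] = 97
paddr = 97 * 16 + 5 = 1557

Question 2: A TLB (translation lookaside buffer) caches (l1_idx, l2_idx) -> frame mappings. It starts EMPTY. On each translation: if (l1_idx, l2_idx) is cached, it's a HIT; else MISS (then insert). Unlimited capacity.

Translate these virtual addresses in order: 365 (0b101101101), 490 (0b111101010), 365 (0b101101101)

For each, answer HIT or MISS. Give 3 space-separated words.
vaddr=365: (5,2) not in TLB -> MISS, insert
vaddr=490: (7,2) not in TLB -> MISS, insert
vaddr=365: (5,2) in TLB -> HIT

Answer: MISS MISS HIT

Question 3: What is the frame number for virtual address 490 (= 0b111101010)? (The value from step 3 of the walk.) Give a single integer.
Answer: 27

Derivation:
vaddr = 490: l1_idx=7, l2_idx=2
L1[7] = 0; L2[0][2] = 27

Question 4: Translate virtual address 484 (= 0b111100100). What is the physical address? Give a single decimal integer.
Answer: 436

Derivation:
vaddr = 484 = 0b111100100
Split: l1_idx=7, l2_idx=2, offset=4
L1[7] = 0
L2[0][2] = 27
paddr = 27 * 16 + 4 = 436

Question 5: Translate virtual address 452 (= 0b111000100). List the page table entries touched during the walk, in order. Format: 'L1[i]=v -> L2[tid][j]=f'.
Answer: L1[7]=0 -> L2[0][0]=17

Derivation:
vaddr = 452 = 0b111000100
Split: l1_idx=7, l2_idx=0, offset=4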